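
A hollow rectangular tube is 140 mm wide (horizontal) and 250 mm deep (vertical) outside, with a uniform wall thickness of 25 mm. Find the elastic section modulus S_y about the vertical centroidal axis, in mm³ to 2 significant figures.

S_y ≈ 6.4 × 10⁵ mm³

Treat the section as a set of non-overlapping primitives; coordinates are from the bounding-box lower-left.
Outer rectangle: 140 × 250, A = 35 000 mm², x = 70 mm, Ī = 57 166 667 mm⁴.
Inner void (subtracted): 90 × 200, A = 18 000 mm², x = 70 mm, Ī = 12 150 000 mm⁴.
By symmetry the centroid is at mid-width, x̄ = 70 mm.
All pieces are centred on the vertical centroidal axis, so I = ΣĪ (holes subtracted) = 45 016 667 mm⁴.
Extreme fibre distance c = 70 mm; S = I/c = 643 095 mm³.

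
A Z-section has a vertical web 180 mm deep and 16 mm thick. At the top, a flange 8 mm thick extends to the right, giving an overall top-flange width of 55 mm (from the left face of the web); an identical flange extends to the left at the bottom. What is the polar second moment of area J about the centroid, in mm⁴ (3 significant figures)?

J ≈ 1.30 × 10⁷ mm⁴

Break the section into simple shapes (no overlaps), measuring from the bottom-left corner of the bounding box.
Web: 16 × 180, A = 2 880 mm², y = 90 mm, Ī = 7 776 000 mm⁴.
Top flange (beyond web): 39 × 8, A = 312 mm², y = 176 mm, Ī = 1 664 mm⁴.
Bottom flange (beyond web): 39 × 8, A = 312 mm², y = 4 mm, Ī = 1 664 mm⁴.
Centroid: ȳ = ΣA·y / ΣA = 90 mm.
Transfer each piece to the centroidal x-axis using Ī + A·d² with d = y − 90:
  web: d = 0 mm → contributes +7 776 000 mm⁴
  top flange (beyond web): d = 86 mm → contributes +2 309 216 mm⁴
  bottom flange (beyond web): d = -86 mm → contributes +2 309 216 mm⁴
Total I = 12 394 432 mm⁴.
For the y-axis: x̄ = 47 mm.
Repeating about the centroidal y-axis gives I_y = 612 432 mm⁴.
Polar second moment: J = I_x + I_y = 13 006 864 mm⁴.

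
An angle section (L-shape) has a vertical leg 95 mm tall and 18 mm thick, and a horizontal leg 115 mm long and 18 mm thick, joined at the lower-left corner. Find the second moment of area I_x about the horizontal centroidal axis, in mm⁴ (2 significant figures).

I_x ≈ 2.6 × 10⁶ mm⁴

Break the section into simple shapes (no overlaps), measuring from the bottom-left corner of the bounding box.
Vertical leg: 18 × 95, A = 1 710 mm², y = 47.5 mm, Ī = 1 286 063 mm⁴.
Horizontal leg (remainder): 97 × 18, A = 1 746 mm², y = 9 mm, Ī = 47 142 mm⁴.
Centroid: ȳ = ΣA·y / ΣA = 28.05 mm.
Transfer each piece to the horizontal centroidal axis using Ī + A·d² with d = y − 28.05:
  vertical leg: d = 19.45 mm → contributes +1 932 994 mm⁴
  horizontal leg (remainder): d = -19.05 mm → contributes +680 735 mm⁴
Total I = 2 613 730 mm⁴.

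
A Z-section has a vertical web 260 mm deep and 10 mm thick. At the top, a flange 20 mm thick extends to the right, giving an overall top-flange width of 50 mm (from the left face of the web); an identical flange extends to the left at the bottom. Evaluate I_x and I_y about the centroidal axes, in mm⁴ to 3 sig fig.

Break the section into simple shapes (no overlaps), measuring from the bottom-left corner of the bounding box.
Web: 10 × 260, A = 2 600 mm², y = 130 mm, Ī = 14 646 667 mm⁴.
Top flange (beyond web): 40 × 20, A = 800 mm², y = 250 mm, Ī = 26 667 mm⁴.
Bottom flange (beyond web): 40 × 20, A = 800 mm², y = 10 mm, Ī = 26 667 mm⁴.
Centroid: ȳ = ΣA·y / ΣA = 130 mm.
Transfer each piece to the centroidal x-axis using Ī + A·d² with d = y − 130:
  web: d = 0 mm → contributes +14 646 667 mm⁴
  top flange (beyond web): d = 120 mm → contributes +11 546 667 mm⁴
  bottom flange (beyond web): d = -120 mm → contributes +11 546 667 mm⁴
Total I = 37 740 000 mm⁴.
For the y-axis: x̄ = 45 mm.
Repeating about the centroidal y-axis gives I_y = 1 235 000 mm⁴.

I_x ≈ 3.77 × 10⁷ mm⁴, I_y ≈ 1.24 × 10⁶ mm⁴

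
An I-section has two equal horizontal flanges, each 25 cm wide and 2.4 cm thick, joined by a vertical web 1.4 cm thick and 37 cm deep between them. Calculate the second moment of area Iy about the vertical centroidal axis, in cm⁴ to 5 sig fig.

Treat the section as a set of non-overlapping primitives; coordinates are from the bounding-box lower-left.
Bottom flange: 25 × 2.4, A = 60 cm², x = 12.5 cm, Ī = 3 125 cm⁴.
Web: 1.4 × 37, A = 51.8 cm², x = 12.5 cm, Ī = 8.460667 cm⁴.
Top flange: 25 × 2.4, A = 60 cm², x = 12.5 cm, Ī = 3 125 cm⁴.
By symmetry the centroid is at mid-width, x̄ = 12.5 cm.
All pieces are centred on the vertical centroidal axis, so I = ΣĪ = 6258.461 cm⁴.

Iy ≈ 6258.5 cm⁴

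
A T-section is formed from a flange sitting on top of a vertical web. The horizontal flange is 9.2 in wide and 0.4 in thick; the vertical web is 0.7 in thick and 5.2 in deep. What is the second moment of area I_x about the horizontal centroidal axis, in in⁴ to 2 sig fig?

Decompose the section into non-overlapping parts with the origin at the bottom-left of its bounding rectangle.
Flange: 9.2 × 0.4, A = 3.68 in², y = 5.4 in, Ī = 0.04907 in⁴.
Web: 0.7 × 5.2, A = 3.64 in², y = 2.6 in, Ī = 8.202 in⁴.
Centroid: ȳ = ΣA·y / ΣA = 4.008 in.
Transfer each piece to the horizontal centroidal axis using Ī + A·d² with d = y − 4.008:
  flange: d = 1.392 in → contributes +7.183 in⁴
  web: d = -1.408 in → contributes +15.41 in⁴
Total I = 22.6 in⁴.

I_x ≈ 23 in⁴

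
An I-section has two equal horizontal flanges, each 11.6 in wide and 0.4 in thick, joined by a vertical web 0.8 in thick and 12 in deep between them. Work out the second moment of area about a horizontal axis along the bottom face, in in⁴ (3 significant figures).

Decompose the section into non-overlapping parts with the origin at the bottom-left of its bounding rectangle.
Bottom flange: 11.6 × 0.4, A = 4.64 in², y = 0.2 in, Ī = 0.061867 in⁴.
Web: 0.8 × 12, A = 9.6 in², y = 6.4 in, Ī = 115.2 in⁴.
Top flange: 11.6 × 0.4, A = 4.64 in², y = 12.6 in, Ī = 0.061867 in⁴.
Transfer each piece to the base of the section using Ī + A·d² with d = y − 0:
  bottom flange: d = 0.2 in → contributes +0.24747 in⁴
  web: d = 6.4 in → contributes +508.42 in⁴
  top flange: d = 12.6 in → contributes +736.71 in⁴
Total I = 1245.4 in⁴.

I_base ≈ 1250 in⁴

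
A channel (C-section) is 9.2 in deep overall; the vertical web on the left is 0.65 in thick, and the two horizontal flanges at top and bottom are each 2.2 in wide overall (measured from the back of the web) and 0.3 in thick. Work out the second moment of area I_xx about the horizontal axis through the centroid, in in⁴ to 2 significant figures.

Treat the section as a set of non-overlapping primitives; coordinates are from the bounding-box lower-left.
Web: 0.65 × 9.2, A = 5.98 in², y = 4.6 in, Ī = 42.18 in⁴.
Top flange (beyond web): 1.55 × 0.3, A = 0.465 in², y = 9.05 in, Ī = 0.003488 in⁴.
Bottom flange (beyond web): 1.55 × 0.3, A = 0.465 in², y = 0.15 in, Ī = 0.003488 in⁴.
By symmetry the centroid is at mid-height, ȳ = 4.6 in.
Transfer each piece to the horizontal axis through the centroid using Ī + A·d² with d = y − 4.6:
  web: d = 0 in → contributes +42.18 in⁴
  top flange (beyond web): d = 4.45 in → contributes +9.212 in⁴
  bottom flange (beyond web): d = -4.45 in → contributes +9.212 in⁴
Total I = 60.6 in⁴.

I_xx ≈ 61 in⁴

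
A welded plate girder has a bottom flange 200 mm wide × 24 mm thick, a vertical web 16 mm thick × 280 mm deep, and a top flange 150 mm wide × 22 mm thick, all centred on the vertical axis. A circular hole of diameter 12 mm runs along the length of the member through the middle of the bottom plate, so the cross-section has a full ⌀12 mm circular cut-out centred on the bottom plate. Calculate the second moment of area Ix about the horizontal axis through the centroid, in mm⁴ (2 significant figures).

Split into non-overlapping primitives; take the origin at the lower-left of the bounding box.
Bottom plate: 200 × 24, A = 4 800 mm², y = 12 mm, Ī = 230 400 mm⁴.
Web plate: 16 × 280, A = 4 480 mm², y = 164 mm, Ī = 29 269 333 mm⁴.
Top plate: 150 × 22, A = 3 300 mm², y = 315 mm, Ī = 133 100 mm⁴.
Hole (subtracted): ⌀12, A = 113.1 mm², y = 12 mm, Ī = 1 018 mm⁴.
Centroid: ȳ = ΣA·y / ΣA = 146.8 mm.
Transfer each piece to the horizontal axis through the centroid using Ī + A·d² with d = y − 146.8:
  bottom plate: d = -134.8 mm → contributes +87 484 769 mm⁴
  web plate: d = 17.17 mm → contributes +30 590 725 mm⁴
  top plate: d = 168.2 mm → contributes +93 465 564 mm⁴
  hole: d = -134.8 mm → contributes −2 056 901 mm⁴
Total I = 209 484 158 mm⁴.

Ix ≈ 2.1 × 10⁸ mm⁴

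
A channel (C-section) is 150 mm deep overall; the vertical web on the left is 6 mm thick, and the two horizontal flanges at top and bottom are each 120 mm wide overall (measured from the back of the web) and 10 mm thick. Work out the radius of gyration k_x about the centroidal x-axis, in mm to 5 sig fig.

Split into non-overlapping primitives; take the origin at the lower-left of the bounding box.
Web: 6 × 150, A = 900 mm², y = 75 mm, Ī = 1 687 500 mm⁴.
Top flange (beyond web): 114 × 10, A = 1 140 mm², y = 145 mm, Ī = 9 500 mm⁴.
Bottom flange (beyond web): 114 × 10, A = 1 140 mm², y = 5 mm, Ī = 9 500 mm⁴.
By symmetry the centroid is at mid-height, ȳ = 75 mm.
Transfer each piece to the centroidal x-axis using Ī + A·d² with d = y − 75:
  web: d = 0 mm → contributes +1 687 500 mm⁴
  top flange (beyond web): d = 70 mm → contributes +5 595 500 mm⁴
  bottom flange (beyond web): d = -70 mm → contributes +5 595 500 mm⁴
Total I = 12 878 500 mm⁴.
Radius of gyration: k = √(I/A) = √(12 878 500 / 3 180) = 63.63837 mm.

k_x ≈ 63.638 mm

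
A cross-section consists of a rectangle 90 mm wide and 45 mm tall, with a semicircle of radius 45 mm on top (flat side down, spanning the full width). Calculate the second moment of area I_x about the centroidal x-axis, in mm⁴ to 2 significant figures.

Decompose the section into non-overlapping parts with the origin at the bottom-left of its bounding rectangle.
Rectangular body: 90 × 45, A = 4 050 mm², y = 22.5 mm, Ī = 683 438 mm⁴.
Semicircular cap: semicircle r = 45, A = 3 181 mm², y = 64.1 mm, Ī = 450 072 mm⁴.
Centroid: ȳ = ΣA·y / ΣA = 40.8 mm.
Transfer each piece to the centroidal x-axis using Ī + A·d² with d = y − 40.8:
  rectangular body: d = -18.3 mm → contributes +2 039 632 mm⁴
  semicircular cap: d = 23.3 mm → contributes +2 176 832 mm⁴
Total I = 4 216 464 mm⁴.

I_x ≈ 4.2 × 10⁶ mm⁴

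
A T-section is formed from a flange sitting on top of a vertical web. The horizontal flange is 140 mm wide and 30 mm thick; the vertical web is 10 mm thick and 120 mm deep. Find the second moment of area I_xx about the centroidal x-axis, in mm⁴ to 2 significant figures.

Treat the section as a set of non-overlapping primitives; coordinates are from the bounding-box lower-left.
Flange: 140 × 30, A = 4 200 mm², y = 135 mm, Ī = 315 000 mm⁴.
Web: 10 × 120, A = 1 200 mm², y = 60 mm, Ī = 1 440 000 mm⁴.
Centroid: ȳ = ΣA·y / ΣA = 118.3 mm.
Transfer each piece to the centroidal x-axis using Ī + A·d² with d = y − 118.3:
  flange: d = 16.67 mm → contributes +1 481 667 mm⁴
  web: d = -58.33 mm → contributes +5 523 333 mm⁴
Total I = 7 005 000 mm⁴.

I_xx ≈ 7.0 × 10⁶ mm⁴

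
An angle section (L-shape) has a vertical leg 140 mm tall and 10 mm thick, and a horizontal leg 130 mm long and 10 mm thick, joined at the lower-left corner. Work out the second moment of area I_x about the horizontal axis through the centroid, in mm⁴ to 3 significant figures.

I_x ≈ 5.03 × 10⁶ mm⁴

Split into non-overlapping primitives; take the origin at the lower-left of the bounding box.
Vertical leg: 10 × 140, A = 1 400 mm², y = 70 mm, Ī = 2 286 667 mm⁴.
Horizontal leg (remainder): 120 × 10, A = 1 200 mm², y = 5 mm, Ī = 10 000 mm⁴.
Centroid: ȳ = ΣA·y / ΣA = 40 mm.
Transfer each piece to the horizontal axis through the centroid using Ī + A·d² with d = y − 40:
  vertical leg: d = 30 mm → contributes +3 546 667 mm⁴
  horizontal leg (remainder): d = -35 mm → contributes +1 480 000 mm⁴
Total I = 5 026 667 mm⁴.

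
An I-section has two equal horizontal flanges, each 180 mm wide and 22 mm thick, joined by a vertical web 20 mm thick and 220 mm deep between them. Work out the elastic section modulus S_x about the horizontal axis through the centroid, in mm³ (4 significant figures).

S_x ≈ 1.015 × 10⁶ mm³

Decompose the section into non-overlapping parts with the origin at the bottom-left of its bounding rectangle.
Bottom flange: 180 × 22, A = 3 960 mm², y = 11 mm, Ī = 159 720 mm⁴.
Web: 20 × 220, A = 4 400 mm², y = 132 mm, Ī = 17 746 667 mm⁴.
Top flange: 180 × 22, A = 3 960 mm², y = 253 mm, Ī = 159 720 mm⁴.
By symmetry the centroid is at mid-height, ȳ = 132 mm.
Transfer each piece to the horizontal axis through the centroid using Ī + A·d² with d = y − 132:
  bottom flange: d = -121 mm → contributes +58 138 080 mm⁴
  web: d = 0 mm → contributes +17 746 667 mm⁴
  top flange: d = 121 mm → contributes +58 138 080 mm⁴
Total I = 134 022 827 mm⁴.
Extreme fibre distance c = 132 mm; S = I/c = 1 015 324 mm³.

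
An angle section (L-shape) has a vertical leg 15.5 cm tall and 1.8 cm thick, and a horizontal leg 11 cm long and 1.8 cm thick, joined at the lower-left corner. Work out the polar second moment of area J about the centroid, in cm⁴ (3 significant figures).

J ≈ 1490 cm⁴

Treat the section as a set of non-overlapping primitives; coordinates are from the bounding-box lower-left.
Vertical leg: 1.8 × 15.5, A = 27.9 cm², y = 7.75 cm, Ī = 558.58 cm⁴.
Horizontal leg (remainder): 9.2 × 1.8, A = 16.56 cm², y = 0.9 cm, Ī = 4.4712 cm⁴.
Centroid: ȳ = ΣA·y / ΣA = 5.1986 cm.
Transfer each piece to the centroidal x-axis using Ī + A·d² with d = y − 5.1986:
  vertical leg: d = 2.5514 cm → contributes +740.2 cm⁴
  horizontal leg (remainder): d = -4.2986 cm → contributes +310.46 cm⁴
Total I = 1050.7 cm⁴.
For the y-axis: x̄ = 2.9486 cm.
Repeating about the centroidal y-axis gives I_y = 438.69 cm⁴.
Polar second moment: J = I_x + I_y = 1489.4 cm⁴.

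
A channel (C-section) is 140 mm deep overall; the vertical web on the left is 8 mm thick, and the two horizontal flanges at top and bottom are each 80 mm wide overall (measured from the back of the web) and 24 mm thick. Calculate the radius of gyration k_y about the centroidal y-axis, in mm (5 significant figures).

k_y ≈ 24.967 mm

Break the section into simple shapes (no overlaps), measuring from the bottom-left corner of the bounding box.
Web: 8 × 140, A = 1 120 mm², x = 4 mm, Ī = 5973.333 mm⁴.
Top flange (beyond web): 72 × 24, A = 1 728 mm², x = 44 mm, Ī = 746 496 mm⁴.
Bottom flange (beyond web): 72 × 24, A = 1 728 mm², x = 44 mm, Ī = 746 496 mm⁴.
Centroid: x̄ = ΣA·x / ΣA = 34.20979 mm.
Transfer each piece to the centroidal y-axis using Ī + A·d² with d = x − 34.20979:
  web: d = -30.20979 mm → contributes +1 028 121 mm⁴
  top flange (beyond web): d = 9.79021 mm → contributes +912121.7 mm⁴
  bottom flange (beyond web): d = 9.79021 mm → contributes +912121.7 mm⁴
Total I = 2 852 364 mm⁴.
Radius of gyration: k = √(I/A) = √(2 852 364 / 4 576) = 24.9666 mm.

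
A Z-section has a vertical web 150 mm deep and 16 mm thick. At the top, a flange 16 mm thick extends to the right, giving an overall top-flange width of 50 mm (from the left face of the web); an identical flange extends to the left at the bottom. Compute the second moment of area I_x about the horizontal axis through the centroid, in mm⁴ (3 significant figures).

Split into non-overlapping primitives; take the origin at the lower-left of the bounding box.
Web: 16 × 150, A = 2 400 mm², y = 75 mm, Ī = 4 500 000 mm⁴.
Top flange (beyond web): 34 × 16, A = 544 mm², y = 142 mm, Ī = 11 605 mm⁴.
Bottom flange (beyond web): 34 × 16, A = 544 mm², y = 8 mm, Ī = 11 605 mm⁴.
Centroid: ȳ = ΣA·y / ΣA = 75 mm.
Transfer each piece to the horizontal axis through the centroid using Ī + A·d² with d = y − 75:
  web: d = 0 mm → contributes +4 500 000 mm⁴
  top flange (beyond web): d = 67 mm → contributes +2 453 621 mm⁴
  bottom flange (beyond web): d = -67 mm → contributes +2 453 621 mm⁴
Total I = 9 407 243 mm⁴.

I_x ≈ 9.41 × 10⁶ mm⁴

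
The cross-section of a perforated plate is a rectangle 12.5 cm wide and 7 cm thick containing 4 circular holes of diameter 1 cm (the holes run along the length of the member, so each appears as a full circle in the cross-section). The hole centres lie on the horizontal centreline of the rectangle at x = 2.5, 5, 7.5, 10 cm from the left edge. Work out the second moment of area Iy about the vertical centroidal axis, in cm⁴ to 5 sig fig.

Decompose the section into non-overlapping parts with the origin at the bottom-left of its bounding rectangle.
Plate: 12.5 × 7, A = 87.5 cm², x = 6.25 cm, Ī = 1139.323 cm⁴.
Hole 1 (subtracted): ⌀1, A = 0.7853982 cm², x = 2.5 cm, Ī = 0.04908739 cm⁴.
Hole 2 (subtracted): ⌀1, A = 0.7853982 cm², x = 5 cm, Ī = 0.04908739 cm⁴.
Hole 3 (subtracted): ⌀1, A = 0.7853982 cm², x = 7.5 cm, Ī = 0.04908739 cm⁴.
Hole 4 (subtracted): ⌀1, A = 0.7853982 cm², x = 10 cm, Ī = 0.04908739 cm⁴.
By symmetry the centroid is at mid-width, x̄ = 6.25 cm.
Transfer each piece to the vertical centroidal axis using Ī + A·d² with d = x − 6.25:
  plate: d = 0 cm → contributes +1139.323 cm⁴
  hole 1: d = -3.75 cm → contributes −11.09375 cm⁴
  hole 2: d = -1.25 cm → contributes −1.276272 cm⁴
  hole 3: d = 1.25 cm → contributes −1.276272 cm⁴
  hole 4: d = 3.75 cm → contributes −11.09375 cm⁴
Total I = 1114.583 cm⁴.

Iy ≈ 1114.6 cm⁴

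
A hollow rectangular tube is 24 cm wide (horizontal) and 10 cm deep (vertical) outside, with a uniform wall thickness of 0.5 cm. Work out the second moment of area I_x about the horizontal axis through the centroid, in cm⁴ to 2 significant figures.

I_x ≈ 600 cm⁴

Break the section into simple shapes (no overlaps), measuring from the bottom-left corner of the bounding box.
Outer rectangle: 24 × 10, A = 240 cm², y = 5 cm, Ī = 2 000 cm⁴.
Inner void (subtracted): 23 × 9, A = 207 cm², y = 5 cm, Ī = 1 397 cm⁴.
By symmetry the centroid is at mid-height, ȳ = 5 cm.
All pieces are centred on the horizontal axis through the centroid, so I = ΣĪ (holes subtracted) = 602.8 cm⁴.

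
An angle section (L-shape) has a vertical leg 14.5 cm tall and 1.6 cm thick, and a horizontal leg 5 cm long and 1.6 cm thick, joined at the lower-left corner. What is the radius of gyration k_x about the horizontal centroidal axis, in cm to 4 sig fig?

Treat the section as a set of non-overlapping primitives; coordinates are from the bounding-box lower-left.
Vertical leg: 1.6 × 14.5, A = 23.2 cm², y = 7.25 cm, Ī = 406.483 cm⁴.
Horizontal leg (remainder): 3.4 × 1.6, A = 5.44 cm², y = 0.8 cm, Ī = 1.16053 cm⁴.
Centroid: ȳ = ΣA·y / ΣA = 6.02486 cm.
Transfer each piece to the horizontal centroidal axis using Ī + A·d² with d = y − 6.02486:
  vertical leg: d = 1.22514 cm → contributes +441.306 cm⁴
  horizontal leg (remainder): d = -5.22486 cm → contributes +149.668 cm⁴
Total I = 590.974 cm⁴.
Radius of gyration: k = √(I/A) = √(590.974 / 28.64) = 4.54253 cm.

k_x ≈ 4.543 cm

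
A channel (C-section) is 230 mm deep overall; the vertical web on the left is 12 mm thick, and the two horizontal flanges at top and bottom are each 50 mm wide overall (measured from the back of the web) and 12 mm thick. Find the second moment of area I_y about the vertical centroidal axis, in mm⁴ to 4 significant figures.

I_y ≈ 5.713 × 10⁵ mm⁴

Treat the section as a set of non-overlapping primitives; coordinates are from the bounding-box lower-left.
Web: 12 × 230, A = 2 760 mm², x = 6 mm, Ī = 33 120 mm⁴.
Top flange (beyond web): 38 × 12, A = 456 mm², x = 31 mm, Ī = 54 872 mm⁴.
Bottom flange (beyond web): 38 × 12, A = 456 mm², x = 31 mm, Ī = 54 872 mm⁴.
Centroid: x̄ = ΣA·x / ΣA = 12.2092 mm.
Transfer each piece to the vertical centroidal axis using Ī + A·d² with d = x − 12.2092:
  web: d = -6.20915 mm → contributes +139 528 mm⁴
  top flange (beyond web): d = 18.7908 mm → contributes +215 884 mm⁴
  bottom flange (beyond web): d = 18.7908 mm → contributes +215 884 mm⁴
Total I = 571 295 mm⁴.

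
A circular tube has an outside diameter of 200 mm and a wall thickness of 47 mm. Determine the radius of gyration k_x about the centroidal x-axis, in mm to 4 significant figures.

k_x ≈ 56.59 mm

Decompose the section into non-overlapping parts with the origin at the bottom-left of its bounding rectangle.
Outer circle: ⌀200, A = 31415.9 mm², y = 100 mm, Ī = 78 539 816 mm⁴.
Bore (subtracted): ⌀106, A = 8824.73 mm², y = 100 mm, Ī = 6 197 169 mm⁴.
By symmetry the centroid is at mid-height, ȳ = 100 mm.
All pieces are centred on the centroidal x-axis, so I = ΣĪ (holes subtracted) = 72 342 647 mm⁴.
Radius of gyration: k = √(I/A) = √(72 342 647 / 22591.2) = 56.5884 mm.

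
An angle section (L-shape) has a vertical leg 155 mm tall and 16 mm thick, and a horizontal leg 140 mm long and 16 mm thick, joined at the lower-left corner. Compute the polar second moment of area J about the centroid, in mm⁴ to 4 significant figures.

Break the section into simple shapes (no overlaps), measuring from the bottom-left corner of the bounding box.
Vertical leg: 16 × 155, A = 2 480 mm², y = 77.5 mm, Ī = 4 965 167 mm⁴.
Horizontal leg (remainder): 124 × 16, A = 1 984 mm², y = 8 mm, Ī = 42325.3 mm⁴.
Centroid: ȳ = ΣA·y / ΣA = 46.6111 mm.
Transfer each piece to the centroidal x-axis using Ī + A·d² with d = y − 46.6111:
  vertical leg: d = 30.8889 mm → contributes +7 331 393 mm⁴
  horizontal leg (remainder): d = -38.6111 mm → contributes +3 000 108 mm⁴
Total I = 10 331 501 mm⁴.
For the y-axis: x̄ = 39.1111 mm.
Repeating about the centroidal y-axis gives I_y = 7 995 961 mm⁴.
Polar second moment: J = I_x + I_y = 18 327 462 mm⁴.

J ≈ 1.833 × 10⁷ mm⁴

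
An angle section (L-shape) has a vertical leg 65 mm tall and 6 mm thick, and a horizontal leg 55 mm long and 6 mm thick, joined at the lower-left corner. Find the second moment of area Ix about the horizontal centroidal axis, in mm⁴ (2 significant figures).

Ix ≈ 2.8 × 10⁵ mm⁴

Decompose the section into non-overlapping parts with the origin at the bottom-left of its bounding rectangle.
Vertical leg: 6 × 65, A = 390 mm², y = 32.5 mm, Ī = 137 313 mm⁴.
Horizontal leg (remainder): 49 × 6, A = 294 mm², y = 3 mm, Ī = 882 mm⁴.
Centroid: ȳ = ΣA·y / ΣA = 19.82 mm.
Transfer each piece to the horizontal centroidal axis using Ī + A·d² with d = y − 19.82:
  vertical leg: d = 12.68 mm → contributes +200 016 mm⁴
  horizontal leg (remainder): d = -16.82 mm → contributes +84 060 mm⁴
Total I = 284 076 mm⁴.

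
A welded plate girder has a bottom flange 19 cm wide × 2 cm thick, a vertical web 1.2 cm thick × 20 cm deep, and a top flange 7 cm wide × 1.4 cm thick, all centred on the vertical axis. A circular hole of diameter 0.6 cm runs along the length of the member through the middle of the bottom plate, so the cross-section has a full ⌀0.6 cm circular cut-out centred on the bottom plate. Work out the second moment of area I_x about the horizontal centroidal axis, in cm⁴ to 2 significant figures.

I_x ≈ 5200 cm⁴

Treat the section as a set of non-overlapping primitives; coordinates are from the bounding-box lower-left.
Bottom plate: 19 × 2, A = 38 cm², y = 1 cm, Ī = 12.67 cm⁴.
Web plate: 1.2 × 20, A = 24 cm², y = 12 cm, Ī = 800 cm⁴.
Top plate: 7 × 1.4, A = 9.8 cm², y = 22.7 cm, Ī = 1.601 cm⁴.
Hole (subtracted): ⌀0.6, A = 0.2827 cm², y = 1 cm, Ī = 0.006362 cm⁴.
Centroid: ȳ = ΣA·y / ΣA = 7.665 cm.
Transfer each piece to the horizontal centroidal axis using Ī + A·d² with d = y − 7.665:
  bottom plate: d = -6.665 cm → contributes +1 701 cm⁴
  web plate: d = 4.335 cm → contributes +1 251 cm⁴
  top plate: d = 15.04 cm → contributes +2 217 cm⁴
  hole: d = -6.665 cm → contributes −12.57 cm⁴
Total I = 5 156 cm⁴.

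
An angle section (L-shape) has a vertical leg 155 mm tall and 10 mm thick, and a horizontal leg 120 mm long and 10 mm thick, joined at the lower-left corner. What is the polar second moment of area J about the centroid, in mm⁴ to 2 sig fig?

J ≈ 9.9 × 10⁶ mm⁴

Break the section into simple shapes (no overlaps), measuring from the bottom-left corner of the bounding box.
Vertical leg: 10 × 155, A = 1 550 mm², y = 77.5 mm, Ī = 3 103 229 mm⁴.
Horizontal leg (remainder): 110 × 10, A = 1 100 mm², y = 5 mm, Ī = 9 167 mm⁴.
Centroid: ȳ = ΣA·y / ΣA = 47.41 mm.
Transfer each piece to the centroidal x-axis using Ī + A·d² with d = y − 47.41:
  vertical leg: d = 30.09 mm → contributes +4 507 017 mm⁴
  horizontal leg (remainder): d = -42.41 mm → contributes +1 987 231 mm⁴
Total I = 6 494 247 mm⁴.
For the y-axis: x̄ = 29.91 mm.
Repeating about the centroidal y-axis gives I_y = 3 438 310 mm⁴.
Polar second moment: J = I_x + I_y = 9 932 557 mm⁴.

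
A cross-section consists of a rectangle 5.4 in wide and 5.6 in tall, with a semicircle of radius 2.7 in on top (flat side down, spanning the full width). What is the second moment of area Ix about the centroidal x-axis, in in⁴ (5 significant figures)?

Split into non-overlapping primitives; take the origin at the lower-left of the bounding box.
Rectangular body: 5.4 × 5.6, A = 30.24 in², y = 2.8 in, Ī = 79.0272 in⁴.
Semicircular cap: semicircle r = 2.7, A = 11.45111 in², y = 6.745916 in, Ī = 5.832935 in⁴.
Centroid: ȳ = ΣA·y / ΣA = 3.883807 in.
Transfer each piece to the centroidal x-axis using Ī + A·d² with d = y − 3.883807:
  rectangular body: d = -1.083807 in → contributes +114.5482 in⁴
  semicircular cap: d = 2.862109 in → contributes +99.63659 in⁴
Total I = 214.1848 in⁴.

Ix ≈ 214.18 in⁴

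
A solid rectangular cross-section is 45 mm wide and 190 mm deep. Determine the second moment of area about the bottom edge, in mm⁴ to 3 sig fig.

I_base ≈ 1.03 × 10⁸ mm⁴

The section: 45 × 190, A = 8 550 mm², y = 95 mm, Ī = 25 721 250 mm⁴.
Transfer it to the base of the section using Ī + A·d² with d = y − 0:
  the section: d = 95 mm → contributes +102 885 000 mm⁴
Total I = 102 885 000 mm⁴.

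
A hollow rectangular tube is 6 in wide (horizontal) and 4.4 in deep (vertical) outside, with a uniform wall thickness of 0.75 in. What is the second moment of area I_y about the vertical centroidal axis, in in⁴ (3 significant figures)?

Split into non-overlapping primitives; take the origin at the lower-left of the bounding box.
Outer rectangle: 6 × 4.4, A = 26.4 in², x = 3 in, Ī = 79.2 in⁴.
Inner void (subtracted): 4.5 × 2.9, A = 13.05 in², x = 3 in, Ī = 22.022 in⁴.
By symmetry the centroid is at mid-width, x̄ = 3 in.
All pieces are centred on the vertical centroidal axis, so I = ΣĪ (holes subtracted) = 57.178 in⁴.

I_y ≈ 57.2 in⁴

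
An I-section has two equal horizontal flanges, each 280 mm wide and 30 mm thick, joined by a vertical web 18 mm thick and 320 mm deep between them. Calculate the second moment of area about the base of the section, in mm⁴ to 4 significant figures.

I_base ≈ 1.379 × 10⁹ mm⁴

Split into non-overlapping primitives; take the origin at the lower-left of the bounding box.
Bottom flange: 280 × 30, A = 8 400 mm², y = 15 mm, Ī = 630 000 mm⁴.
Web: 18 × 320, A = 5 760 mm², y = 190 mm, Ī = 49 152 000 mm⁴.
Top flange: 280 × 30, A = 8 400 mm², y = 365 mm, Ī = 630 000 mm⁴.
Transfer each piece to the base of the section using Ī + A·d² with d = y − 0:
  bottom flange: d = 15 mm → contributes +2 520 000 mm⁴
  web: d = 190 mm → contributes +257 088 000 mm⁴
  top flange: d = 365 mm → contributes +1 119 720 000 mm⁴
Total I = 1 379 328 000 mm⁴.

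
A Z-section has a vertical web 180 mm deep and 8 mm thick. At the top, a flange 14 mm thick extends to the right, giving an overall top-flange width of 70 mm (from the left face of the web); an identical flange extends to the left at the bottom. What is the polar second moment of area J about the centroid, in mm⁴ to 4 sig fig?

J ≈ 1.857 × 10⁷ mm⁴

Treat the section as a set of non-overlapping primitives; coordinates are from the bounding-box lower-left.
Web: 8 × 180, A = 1 440 mm², y = 90 mm, Ī = 3 888 000 mm⁴.
Top flange (beyond web): 62 × 14, A = 868 mm², y = 173 mm, Ī = 14177.3 mm⁴.
Bottom flange (beyond web): 62 × 14, A = 868 mm², y = 7 mm, Ī = 14177.3 mm⁴.
Centroid: ȳ = ΣA·y / ΣA = 90 mm.
Transfer each piece to the centroidal x-axis using Ī + A·d² with d = y − 90:
  web: d = 0 mm → contributes +3 888 000 mm⁴
  top flange (beyond web): d = 83 mm → contributes +5 993 829 mm⁴
  bottom flange (beyond web): d = -83 mm → contributes +5 993 829 mm⁴
Total I = 15 875 659 mm⁴.
For the y-axis: x̄ = 66 mm.
Repeating about the centroidal y-axis gives I_y = 2 690 379 mm⁴.
Polar second moment: J = I_x + I_y = 18 566 037 mm⁴.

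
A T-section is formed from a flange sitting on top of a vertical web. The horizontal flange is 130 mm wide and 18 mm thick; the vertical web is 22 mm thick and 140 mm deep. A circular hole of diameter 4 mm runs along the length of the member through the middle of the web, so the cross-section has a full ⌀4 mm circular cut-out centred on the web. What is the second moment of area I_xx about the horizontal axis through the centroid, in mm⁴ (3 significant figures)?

I_xx ≈ 1.34 × 10⁷ mm⁴

Break the section into simple shapes (no overlaps), measuring from the bottom-left corner of the bounding box.
Flange: 130 × 18, A = 2 340 mm², y = 149 mm, Ī = 63 180 mm⁴.
Web: 22 × 140, A = 3 080 mm², y = 70 mm, Ī = 5 030 667 mm⁴.
Hole (subtracted): ⌀4, A = 12.566 mm², y = 70 mm, Ī = 12.566 mm⁴.
Centroid: ȳ = ΣA·y / ΣA = 104.19 mm.
Transfer each piece to the horizontal axis through the centroid using Ī + A·d² with d = y − 104.19:
  flange: d = 44.814 mm → contributes +4 762 532 mm⁴
  web: d = -34.186 mm → contributes +8 630 266 mm⁴
  hole: d = -34.186 mm → contributes −14 699 mm⁴
Total I = 13 378 100 mm⁴.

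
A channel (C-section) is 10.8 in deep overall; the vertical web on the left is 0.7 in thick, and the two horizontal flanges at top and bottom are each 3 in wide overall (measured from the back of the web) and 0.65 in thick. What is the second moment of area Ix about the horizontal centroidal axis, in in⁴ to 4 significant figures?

Ix ≈ 150.6 in⁴

Decompose the section into non-overlapping parts with the origin at the bottom-left of its bounding rectangle.
Web: 0.7 × 10.8, A = 7.56 in², y = 5.4 in, Ī = 73.4832 in⁴.
Top flange (beyond web): 2.3 × 0.65, A = 1.495 in², y = 10.475 in, Ī = 0.0526365 in⁴.
Bottom flange (beyond web): 2.3 × 0.65, A = 1.495 in², y = 0.325 in, Ī = 0.0526365 in⁴.
By symmetry the centroid is at mid-height, ȳ = 5.4 in.
Transfer each piece to the horizontal centroidal axis using Ī + A·d² with d = y − 5.4:
  web: d = 0 in → contributes +73.4832 in⁴
  top flange (beyond web): d = 5.075 in → contributes +38.5573 in⁴
  bottom flange (beyond web): d = -5.075 in → contributes +38.5573 in⁴
Total I = 150.598 in⁴.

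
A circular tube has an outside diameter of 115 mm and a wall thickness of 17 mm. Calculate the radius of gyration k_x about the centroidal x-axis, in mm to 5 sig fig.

Break the section into simple shapes (no overlaps), measuring from the bottom-left corner of the bounding box.
Outer circle: ⌀115, A = 10386.89 mm², y = 57.5 mm, Ī = 8 585 414 mm⁴.
Bore (subtracted): ⌀81, A = 5152.997 mm², y = 57.5 mm, Ī = 2 113 051 mm⁴.
By symmetry the centroid is at mid-height, ȳ = 57.5 mm.
All pieces are centred on the centroidal x-axis, so I = ΣĪ (holes subtracted) = 6 472 363 mm⁴.
Radius of gyration: k = √(I/A) = √(6 472 363 / 5233.893) = 35.16568 mm.

k_x ≈ 35.166 mm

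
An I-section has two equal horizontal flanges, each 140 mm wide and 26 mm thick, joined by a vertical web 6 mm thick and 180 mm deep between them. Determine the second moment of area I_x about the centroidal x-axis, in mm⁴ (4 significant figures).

Decompose the section into non-overlapping parts with the origin at the bottom-left of its bounding rectangle.
Bottom flange: 140 × 26, A = 3 640 mm², y = 13 mm, Ī = 205 053 mm⁴.
Web: 6 × 180, A = 1 080 mm², y = 116 mm, Ī = 2 916 000 mm⁴.
Top flange: 140 × 26, A = 3 640 mm², y = 219 mm, Ī = 205 053 mm⁴.
By symmetry the centroid is at mid-height, ȳ = 116 mm.
Transfer each piece to the centroidal x-axis using Ī + A·d² with d = y − 116:
  bottom flange: d = -103 mm → contributes +38 821 813 mm⁴
  web: d = 0 mm → contributes +2 916 000 mm⁴
  top flange: d = 103 mm → contributes +38 821 813 mm⁴
Total I = 80 559 627 mm⁴.

I_x ≈ 8.056 × 10⁷ mm⁴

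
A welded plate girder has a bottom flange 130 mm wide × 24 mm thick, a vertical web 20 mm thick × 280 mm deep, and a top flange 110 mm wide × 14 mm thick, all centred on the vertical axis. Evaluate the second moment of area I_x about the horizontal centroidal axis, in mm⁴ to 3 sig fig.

I_x ≈ 1.36 × 10⁸ mm⁴

Decompose the section into non-overlapping parts with the origin at the bottom-left of its bounding rectangle.
Bottom plate: 130 × 24, A = 3 120 mm², y = 12 mm, Ī = 149 760 mm⁴.
Web plate: 20 × 280, A = 5 600 mm², y = 164 mm, Ī = 36 586 667 mm⁴.
Top plate: 110 × 14, A = 1 540 mm², y = 311 mm, Ī = 25 153 mm⁴.
Centroid: ȳ = ΣA·y / ΣA = 139.84 mm.
Transfer each piece to the horizontal centroidal axis using Ī + A·d² with d = y − 139.84:
  bottom plate: d = -127.84 mm → contributes +51 141 804 mm⁴
  web plate: d = 24.158 mm → contributes +39 854 848 mm⁴
  top plate: d = 171.16 mm → contributes +45 139 492 mm⁴
Total I = 136 136 144 mm⁴.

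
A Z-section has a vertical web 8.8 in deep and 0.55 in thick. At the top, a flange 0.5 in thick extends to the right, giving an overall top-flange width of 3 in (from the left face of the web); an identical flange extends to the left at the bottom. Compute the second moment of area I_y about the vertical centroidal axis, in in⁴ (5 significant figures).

I_y ≈ 6.8600 in⁴

Treat the section as a set of non-overlapping primitives; coordinates are from the bounding-box lower-left.
Web: 0.55 × 8.8, A = 4.84 in², x = 2.725 in, Ī = 0.1220083 in⁴.
Top flange (beyond web): 2.45 × 0.5, A = 1.225 in², x = 4.225 in, Ī = 0.6127552 in⁴.
Bottom flange (beyond web): 2.45 × 0.5, A = 1.225 in², x = 1.225 in, Ī = 0.6127552 in⁴.
Centroid: x̄ = ΣA·x / ΣA = 2.725 in.
Transfer each piece to the vertical centroidal axis using Ī + A·d² with d = x − 2.725:
  web: d = 0 in → contributes +0.1220083 in⁴
  top flange (beyond web): d = 1.5 in → contributes +3.369005 in⁴
  bottom flange (beyond web): d = -1.5 in → contributes +3.369005 in⁴
Total I = 6.860019 in⁴.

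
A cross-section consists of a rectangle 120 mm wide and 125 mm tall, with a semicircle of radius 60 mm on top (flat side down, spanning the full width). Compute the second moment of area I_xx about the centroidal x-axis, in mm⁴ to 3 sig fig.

Decompose the section into non-overlapping parts with the origin at the bottom-left of its bounding rectangle.
Rectangular body: 120 × 125, A = 15 000 mm², y = 62.5 mm, Ī = 19 531 250 mm⁴.
Semicircular cap: semicircle r = 60, A = 5654.9 mm², y = 150.46 mm, Ī = 1 422 450 mm⁴.
Centroid: ȳ = ΣA·y / ΣA = 86.583 mm.
Transfer each piece to the centroidal x-axis using Ī + A·d² with d = y − 86.583:
  rectangular body: d = -24.083 mm → contributes +28 231 044 mm⁴
  semicircular cap: d = 63.882 mm → contributes +24 499 370 mm⁴
Total I = 52 730 414 mm⁴.

I_xx ≈ 5.27 × 10⁷ mm⁴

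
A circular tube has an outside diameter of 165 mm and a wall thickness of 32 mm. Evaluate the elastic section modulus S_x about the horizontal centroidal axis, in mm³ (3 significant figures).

S_x ≈ 3.79 × 10⁵ mm³

Break the section into simple shapes (no overlaps), measuring from the bottom-left corner of the bounding box.
Outer circle: ⌀165, A = 21 382 mm², y = 82.5 mm, Ī = 36 383 601 mm⁴.
Bore (subtracted): ⌀101, A = 8011.8 mm², y = 82.5 mm, Ī = 5 108 053 mm⁴.
By symmetry the centroid is at mid-height, ȳ = 82.5 mm.
All pieces are centred on the horizontal centroidal axis, so I = ΣĪ (holes subtracted) = 31 275 548 mm⁴.
Extreme fibre distance c = 82.5 mm; S = I/c = 379 098 mm³.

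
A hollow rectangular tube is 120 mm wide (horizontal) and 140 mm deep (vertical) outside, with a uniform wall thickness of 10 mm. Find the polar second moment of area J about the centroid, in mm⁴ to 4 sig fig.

Treat the section as a set of non-overlapping primitives; coordinates are from the bounding-box lower-left.
Outer rectangle: 120 × 140, A = 16 800 mm², y = 70 mm, Ī = 27 440 000 mm⁴.
Inner void (subtracted): 100 × 120, A = 12 000 mm², y = 70 mm, Ī = 14 400 000 mm⁴.
By symmetry the centroid is at mid-height, ȳ = 70 mm.
All pieces are centred on the centroidal x-axis, so I = ΣĪ (holes subtracted) = 13 040 000 mm⁴.
Repeating about the centroidal y-axis gives I_y = 10 160 000 mm⁴.
Polar second moment: J = I_x + I_y = 23 200 000 mm⁴.

J ≈ 2.320 × 10⁷ mm⁴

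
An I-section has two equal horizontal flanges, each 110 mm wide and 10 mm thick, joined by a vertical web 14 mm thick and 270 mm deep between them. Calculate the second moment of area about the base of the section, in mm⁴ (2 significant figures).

I_base ≈ 1.9 × 10⁸ mm⁴

Decompose the section into non-overlapping parts with the origin at the bottom-left of its bounding rectangle.
Bottom flange: 110 × 10, A = 1 100 mm², y = 5 mm, Ī = 9 167 mm⁴.
Web: 14 × 270, A = 3 780 mm², y = 145 mm, Ī = 22 963 500 mm⁴.
Top flange: 110 × 10, A = 1 100 mm², y = 285 mm, Ī = 9 167 mm⁴.
Transfer each piece to the bottom edge using Ī + A·d² with d = y − 0:
  bottom flange: d = 5 mm → contributes +36 667 mm⁴
  web: d = 145 mm → contributes +102 438 000 mm⁴
  top flange: d = 285 mm → contributes +89 356 667 mm⁴
Total I = 191 831 333 mm⁴.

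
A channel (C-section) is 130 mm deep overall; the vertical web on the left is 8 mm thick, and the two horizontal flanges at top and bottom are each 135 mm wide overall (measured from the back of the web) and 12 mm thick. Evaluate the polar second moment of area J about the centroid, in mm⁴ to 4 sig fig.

Break the section into simple shapes (no overlaps), measuring from the bottom-left corner of the bounding box.
Web: 8 × 130, A = 1 040 mm², y = 65 mm, Ī = 1 464 667 mm⁴.
Top flange (beyond web): 127 × 12, A = 1 524 mm², y = 124 mm, Ī = 18 288 mm⁴.
Bottom flange (beyond web): 127 × 12, A = 1 524 mm², y = 6 mm, Ī = 18 288 mm⁴.
By symmetry the centroid is at mid-height, ȳ = 65 mm.
Transfer each piece to the centroidal x-axis using Ī + A·d² with d = y − 65:
  web: d = 0 mm → contributes +1 464 667 mm⁴
  top flange (beyond web): d = 59 mm → contributes +5 323 332 mm⁴
  bottom flange (beyond web): d = -59 mm → contributes +5 323 332 mm⁴
Total I = 12 111 331 mm⁴.
For the y-axis: x̄ = 54.3278 mm.
Repeating about the centroidal y-axis gives I_y = 7 635 323 mm⁴.
Polar second moment: J = I_x + I_y = 19 746 654 mm⁴.

J ≈ 1.975 × 10⁷ mm⁴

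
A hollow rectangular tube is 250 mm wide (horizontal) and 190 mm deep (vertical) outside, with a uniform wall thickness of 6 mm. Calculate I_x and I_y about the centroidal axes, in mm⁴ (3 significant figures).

Decompose the section into non-overlapping parts with the origin at the bottom-left of its bounding rectangle.
Outer rectangle: 250 × 190, A = 47 500 mm², y = 95 mm, Ī = 142 895 833 mm⁴.
Inner void (subtracted): 238 × 178, A = 42 364 mm², y = 95 mm, Ī = 111 855 081 mm⁴.
By symmetry the centroid is at mid-height, ȳ = 95 mm.
All pieces are centred on the centroidal x-axis, so I = ΣĪ (holes subtracted) = 31 040 752 mm⁴.
Repeating about the centroidal y-axis gives I_y = 47 423 632 mm⁴.

I_x ≈ 3.10 × 10⁷ mm⁴, I_y ≈ 4.74 × 10⁷ mm⁴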